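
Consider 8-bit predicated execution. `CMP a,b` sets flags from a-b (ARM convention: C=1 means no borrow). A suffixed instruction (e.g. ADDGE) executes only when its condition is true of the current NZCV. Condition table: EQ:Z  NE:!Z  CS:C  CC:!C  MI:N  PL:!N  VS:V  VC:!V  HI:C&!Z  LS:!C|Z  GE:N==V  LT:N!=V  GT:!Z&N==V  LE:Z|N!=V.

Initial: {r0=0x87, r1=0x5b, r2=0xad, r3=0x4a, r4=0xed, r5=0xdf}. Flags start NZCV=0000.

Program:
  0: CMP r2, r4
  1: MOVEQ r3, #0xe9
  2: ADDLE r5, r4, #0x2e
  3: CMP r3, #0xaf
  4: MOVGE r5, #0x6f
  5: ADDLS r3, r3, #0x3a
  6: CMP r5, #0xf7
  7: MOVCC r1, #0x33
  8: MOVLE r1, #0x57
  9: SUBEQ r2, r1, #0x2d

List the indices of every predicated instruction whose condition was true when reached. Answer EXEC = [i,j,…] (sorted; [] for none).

EXEC = [2,4,5,7]

0: ✓ CMP  NZCV=1000
1: · MOVEQ
2: ✓ ADDLE  r5←0x1b
3: ✓ CMP  NZCV=1001
4: ✓ MOVGE  r5←0x6f
5: ✓ ADDLS  r3←0x84
6: ✓ CMP  NZCV=0000
7: ✓ MOVCC  r1←0x33
8: · MOVLE
9: · SUBEQ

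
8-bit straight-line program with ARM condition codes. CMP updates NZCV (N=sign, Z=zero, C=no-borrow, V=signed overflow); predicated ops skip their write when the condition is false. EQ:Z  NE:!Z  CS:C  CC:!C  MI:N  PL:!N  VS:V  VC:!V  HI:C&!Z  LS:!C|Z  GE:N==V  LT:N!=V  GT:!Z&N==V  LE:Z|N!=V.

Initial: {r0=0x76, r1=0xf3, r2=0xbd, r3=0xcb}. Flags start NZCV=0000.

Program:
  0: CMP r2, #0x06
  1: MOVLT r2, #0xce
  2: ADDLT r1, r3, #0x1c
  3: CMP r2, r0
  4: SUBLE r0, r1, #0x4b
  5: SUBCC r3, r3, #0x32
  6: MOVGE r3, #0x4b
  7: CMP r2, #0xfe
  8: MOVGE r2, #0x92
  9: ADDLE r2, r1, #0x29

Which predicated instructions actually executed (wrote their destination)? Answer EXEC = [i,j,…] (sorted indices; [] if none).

EXEC = [1,2,4,9]

[0] flags=1010 → (cmp)
[1] flags=1010 LT?T → r2=0xce
[2] flags=1010 LT?T → r1=0xe7
[3] flags=0011 → (cmp)
[4] flags=0011 LE?T → r0=0x9c
[5] flags=0011 CC?F → skip
[6] flags=0011 GE?F → skip
[7] flags=1000 → (cmp)
[8] flags=1000 GE?F → skip
[9] flags=1000 LE?T → r2=0x10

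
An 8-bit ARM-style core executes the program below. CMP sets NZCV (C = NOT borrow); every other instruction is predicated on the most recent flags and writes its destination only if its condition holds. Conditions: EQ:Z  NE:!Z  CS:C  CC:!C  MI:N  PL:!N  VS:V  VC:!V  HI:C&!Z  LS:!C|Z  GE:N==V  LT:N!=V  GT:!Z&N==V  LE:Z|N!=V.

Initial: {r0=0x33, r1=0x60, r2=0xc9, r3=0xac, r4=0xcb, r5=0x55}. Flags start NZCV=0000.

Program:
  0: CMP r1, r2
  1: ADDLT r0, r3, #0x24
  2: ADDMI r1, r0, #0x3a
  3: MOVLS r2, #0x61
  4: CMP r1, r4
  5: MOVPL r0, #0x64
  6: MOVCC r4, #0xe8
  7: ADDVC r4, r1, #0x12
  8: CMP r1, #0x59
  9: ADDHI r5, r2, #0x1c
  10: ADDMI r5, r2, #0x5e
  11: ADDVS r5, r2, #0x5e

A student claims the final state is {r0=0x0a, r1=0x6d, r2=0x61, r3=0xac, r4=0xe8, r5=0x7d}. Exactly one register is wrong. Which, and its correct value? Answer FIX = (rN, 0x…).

FIX = (r0, 0x33)

0: ✓ CMP  NZCV=1001
1: · ADDLT
2: ✓ ADDMI  r1←0x6d
3: ✓ MOVLS  r2←0x61
4: ✓ CMP  NZCV=1001
5: · MOVPL
6: ✓ MOVCC  r4←0xe8
7: · ADDVC
8: ✓ CMP  NZCV=0010
9: ✓ ADDHI  r5←0x7d
10: · ADDMI
11: · ADDVS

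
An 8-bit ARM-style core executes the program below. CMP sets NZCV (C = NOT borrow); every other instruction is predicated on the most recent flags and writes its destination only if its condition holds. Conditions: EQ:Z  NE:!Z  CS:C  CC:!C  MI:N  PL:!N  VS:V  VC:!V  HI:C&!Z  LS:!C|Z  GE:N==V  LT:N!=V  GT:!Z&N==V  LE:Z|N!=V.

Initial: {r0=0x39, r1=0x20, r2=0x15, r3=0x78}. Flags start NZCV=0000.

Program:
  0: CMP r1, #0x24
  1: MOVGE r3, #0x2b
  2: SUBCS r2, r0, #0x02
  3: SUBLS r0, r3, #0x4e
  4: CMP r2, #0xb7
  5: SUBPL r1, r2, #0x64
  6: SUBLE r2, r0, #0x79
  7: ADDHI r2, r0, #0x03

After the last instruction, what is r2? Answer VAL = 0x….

VAL = 0x15

[0] flags=1000 → (cmp)
[1] flags=1000 GE?F → skip
[2] flags=1000 CS?F → skip
[3] flags=1000 LS?T → r0=0x2a
[4] flags=0000 → (cmp)
[5] flags=0000 PL?T → r1=0xb1
[6] flags=0000 LE?F → skip
[7] flags=0000 HI?F → skip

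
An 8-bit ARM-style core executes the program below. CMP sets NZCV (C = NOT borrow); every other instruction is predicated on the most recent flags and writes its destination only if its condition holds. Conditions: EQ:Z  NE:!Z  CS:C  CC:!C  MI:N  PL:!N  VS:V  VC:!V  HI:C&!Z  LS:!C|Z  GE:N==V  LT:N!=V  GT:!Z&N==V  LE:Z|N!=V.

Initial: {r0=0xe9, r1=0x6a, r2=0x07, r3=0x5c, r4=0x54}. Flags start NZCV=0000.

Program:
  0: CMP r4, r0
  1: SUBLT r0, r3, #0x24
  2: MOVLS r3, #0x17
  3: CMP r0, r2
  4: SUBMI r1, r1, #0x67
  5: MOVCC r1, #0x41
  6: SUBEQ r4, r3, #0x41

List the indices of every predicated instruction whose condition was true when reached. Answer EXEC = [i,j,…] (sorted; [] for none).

0: ✓ CMP  NZCV=0000
1: · SUBLT
2: ✓ MOVLS  r3←0x17
3: ✓ CMP  NZCV=1010
4: ✓ SUBMI  r1←0x03
5: · MOVCC
6: · SUBEQ

EXEC = [2,4]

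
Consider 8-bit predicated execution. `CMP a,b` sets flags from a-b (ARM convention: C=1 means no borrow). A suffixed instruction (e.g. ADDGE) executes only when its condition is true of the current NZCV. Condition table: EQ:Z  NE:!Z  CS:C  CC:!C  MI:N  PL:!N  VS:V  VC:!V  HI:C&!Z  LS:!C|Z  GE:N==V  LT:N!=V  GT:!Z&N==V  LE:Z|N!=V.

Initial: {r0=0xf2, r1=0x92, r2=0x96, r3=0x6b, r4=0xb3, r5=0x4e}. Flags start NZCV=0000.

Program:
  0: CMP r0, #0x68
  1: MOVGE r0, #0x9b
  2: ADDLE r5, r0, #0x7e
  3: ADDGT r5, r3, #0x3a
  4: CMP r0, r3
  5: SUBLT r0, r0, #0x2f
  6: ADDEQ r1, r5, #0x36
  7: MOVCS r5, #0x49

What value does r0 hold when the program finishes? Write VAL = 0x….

0: ✓ CMP  NZCV=1010
1: · MOVGE
2: ✓ ADDLE  r5←0x70
3: · ADDGT
4: ✓ CMP  NZCV=1010
5: ✓ SUBLT  r0←0xc3
6: · ADDEQ
7: ✓ MOVCS  r5←0x49

VAL = 0xc3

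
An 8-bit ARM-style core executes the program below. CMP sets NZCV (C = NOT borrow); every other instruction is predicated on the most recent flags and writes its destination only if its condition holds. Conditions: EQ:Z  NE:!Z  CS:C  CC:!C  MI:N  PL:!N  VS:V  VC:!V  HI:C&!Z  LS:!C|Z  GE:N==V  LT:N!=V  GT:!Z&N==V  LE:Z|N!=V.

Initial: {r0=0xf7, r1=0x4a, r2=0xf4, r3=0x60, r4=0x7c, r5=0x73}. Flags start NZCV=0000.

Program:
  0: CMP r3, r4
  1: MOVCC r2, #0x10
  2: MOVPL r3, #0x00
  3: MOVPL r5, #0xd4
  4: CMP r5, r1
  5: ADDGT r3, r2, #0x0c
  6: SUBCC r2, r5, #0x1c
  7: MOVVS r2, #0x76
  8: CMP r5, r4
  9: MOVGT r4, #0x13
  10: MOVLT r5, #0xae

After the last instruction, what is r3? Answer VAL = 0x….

[0] flags=1000 → (cmp)
[1] flags=1000 CC?T → r2=0x10
[2] flags=1000 PL?F → skip
[3] flags=1000 PL?F → skip
[4] flags=0010 → (cmp)
[5] flags=0010 GT?T → r3=0x1c
[6] flags=0010 CC?F → skip
[7] flags=0010 VS?F → skip
[8] flags=1000 → (cmp)
[9] flags=1000 GT?F → skip
[10] flags=1000 LT?T → r5=0xae

VAL = 0x1c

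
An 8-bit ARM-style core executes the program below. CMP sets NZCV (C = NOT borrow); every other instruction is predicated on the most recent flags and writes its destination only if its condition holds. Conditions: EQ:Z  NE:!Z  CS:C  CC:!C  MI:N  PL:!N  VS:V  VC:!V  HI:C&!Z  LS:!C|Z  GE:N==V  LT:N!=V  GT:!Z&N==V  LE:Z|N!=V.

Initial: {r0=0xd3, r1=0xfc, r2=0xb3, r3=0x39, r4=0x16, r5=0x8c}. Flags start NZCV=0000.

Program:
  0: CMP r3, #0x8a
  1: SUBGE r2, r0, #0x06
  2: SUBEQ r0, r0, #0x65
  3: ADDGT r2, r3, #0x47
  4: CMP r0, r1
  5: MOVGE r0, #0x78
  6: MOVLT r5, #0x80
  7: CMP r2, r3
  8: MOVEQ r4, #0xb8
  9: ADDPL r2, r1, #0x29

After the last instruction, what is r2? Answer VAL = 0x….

VAL = 0x25

0: ✓ CMP  NZCV=1001
1: ✓ SUBGE  r2←0xcd
2: · SUBEQ
3: ✓ ADDGT  r2←0x80
4: ✓ CMP  NZCV=1000
5: · MOVGE
6: ✓ MOVLT  r5←0x80
7: ✓ CMP  NZCV=0011
8: · MOVEQ
9: ✓ ADDPL  r2←0x25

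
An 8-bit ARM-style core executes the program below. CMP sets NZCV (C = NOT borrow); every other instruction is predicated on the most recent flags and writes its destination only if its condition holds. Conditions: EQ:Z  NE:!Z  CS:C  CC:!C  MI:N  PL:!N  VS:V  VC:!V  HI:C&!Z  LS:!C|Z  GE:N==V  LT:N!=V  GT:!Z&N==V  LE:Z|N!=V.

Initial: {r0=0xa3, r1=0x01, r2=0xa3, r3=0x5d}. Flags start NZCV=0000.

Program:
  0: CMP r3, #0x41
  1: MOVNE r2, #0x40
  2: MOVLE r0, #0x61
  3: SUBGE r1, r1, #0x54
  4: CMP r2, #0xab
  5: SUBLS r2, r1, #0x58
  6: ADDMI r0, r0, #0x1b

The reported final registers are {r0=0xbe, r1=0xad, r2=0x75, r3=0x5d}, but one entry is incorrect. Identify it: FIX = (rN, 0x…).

FIX = (r2, 0x55)

[0] flags=0010 → (cmp)
[1] flags=0010 NE?T → r2=0x40
[2] flags=0010 LE?F → skip
[3] flags=0010 GE?T → r1=0xad
[4] flags=1001 → (cmp)
[5] flags=1001 LS?T → r2=0x55
[6] flags=1001 MI?T → r0=0xbe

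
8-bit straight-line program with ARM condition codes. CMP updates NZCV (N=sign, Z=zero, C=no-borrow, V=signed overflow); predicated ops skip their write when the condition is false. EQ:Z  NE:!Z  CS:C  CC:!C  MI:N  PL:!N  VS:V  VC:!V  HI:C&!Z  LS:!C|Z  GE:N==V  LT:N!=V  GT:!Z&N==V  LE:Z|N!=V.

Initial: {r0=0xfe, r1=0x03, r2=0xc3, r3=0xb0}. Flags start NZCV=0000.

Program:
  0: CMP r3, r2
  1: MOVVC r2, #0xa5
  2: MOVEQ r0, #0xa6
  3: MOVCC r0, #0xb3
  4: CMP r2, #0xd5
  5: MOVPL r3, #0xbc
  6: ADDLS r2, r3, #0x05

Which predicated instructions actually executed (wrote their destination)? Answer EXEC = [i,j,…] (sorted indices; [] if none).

EXEC = [1,3,6]

[0] flags=1000 → (cmp)
[1] flags=1000 VC?T → r2=0xa5
[2] flags=1000 EQ?F → skip
[3] flags=1000 CC?T → r0=0xb3
[4] flags=1000 → (cmp)
[5] flags=1000 PL?F → skip
[6] flags=1000 LS?T → r2=0xb5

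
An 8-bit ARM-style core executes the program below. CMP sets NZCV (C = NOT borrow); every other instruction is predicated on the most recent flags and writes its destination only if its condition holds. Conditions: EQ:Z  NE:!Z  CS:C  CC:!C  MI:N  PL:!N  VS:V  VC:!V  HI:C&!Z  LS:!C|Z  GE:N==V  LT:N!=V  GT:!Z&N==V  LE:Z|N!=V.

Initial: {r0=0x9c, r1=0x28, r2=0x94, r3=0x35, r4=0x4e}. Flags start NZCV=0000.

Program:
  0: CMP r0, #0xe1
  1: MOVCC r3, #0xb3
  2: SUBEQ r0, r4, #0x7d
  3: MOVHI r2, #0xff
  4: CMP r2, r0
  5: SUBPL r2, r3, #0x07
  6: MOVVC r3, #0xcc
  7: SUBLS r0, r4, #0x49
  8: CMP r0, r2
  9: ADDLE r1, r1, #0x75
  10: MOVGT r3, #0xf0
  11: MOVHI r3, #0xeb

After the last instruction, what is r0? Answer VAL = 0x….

0: ✓ CMP  NZCV=1000
1: ✓ MOVCC  r3←0xb3
2: · SUBEQ
3: · MOVHI
4: ✓ CMP  NZCV=1000
5: · SUBPL
6: ✓ MOVVC  r3←0xcc
7: ✓ SUBLS  r0←0x05
8: ✓ CMP  NZCV=0000
9: · ADDLE
10: ✓ MOVGT  r3←0xf0
11: · MOVHI

VAL = 0x05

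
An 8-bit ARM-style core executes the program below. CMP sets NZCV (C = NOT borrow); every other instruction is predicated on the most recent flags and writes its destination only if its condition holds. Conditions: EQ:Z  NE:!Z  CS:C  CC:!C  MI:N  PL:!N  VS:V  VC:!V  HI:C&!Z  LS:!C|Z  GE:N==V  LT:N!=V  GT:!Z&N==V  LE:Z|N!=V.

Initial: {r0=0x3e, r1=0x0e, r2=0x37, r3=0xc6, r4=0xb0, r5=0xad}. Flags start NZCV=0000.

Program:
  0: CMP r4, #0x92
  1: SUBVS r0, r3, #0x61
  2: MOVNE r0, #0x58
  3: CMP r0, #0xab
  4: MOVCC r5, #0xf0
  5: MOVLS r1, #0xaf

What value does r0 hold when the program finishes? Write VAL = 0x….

VAL = 0x58

[0] flags=0010 → (cmp)
[1] flags=0010 VS?F → skip
[2] flags=0010 NE?T → r0=0x58
[3] flags=1001 → (cmp)
[4] flags=1001 CC?T → r5=0xf0
[5] flags=1001 LS?T → r1=0xaf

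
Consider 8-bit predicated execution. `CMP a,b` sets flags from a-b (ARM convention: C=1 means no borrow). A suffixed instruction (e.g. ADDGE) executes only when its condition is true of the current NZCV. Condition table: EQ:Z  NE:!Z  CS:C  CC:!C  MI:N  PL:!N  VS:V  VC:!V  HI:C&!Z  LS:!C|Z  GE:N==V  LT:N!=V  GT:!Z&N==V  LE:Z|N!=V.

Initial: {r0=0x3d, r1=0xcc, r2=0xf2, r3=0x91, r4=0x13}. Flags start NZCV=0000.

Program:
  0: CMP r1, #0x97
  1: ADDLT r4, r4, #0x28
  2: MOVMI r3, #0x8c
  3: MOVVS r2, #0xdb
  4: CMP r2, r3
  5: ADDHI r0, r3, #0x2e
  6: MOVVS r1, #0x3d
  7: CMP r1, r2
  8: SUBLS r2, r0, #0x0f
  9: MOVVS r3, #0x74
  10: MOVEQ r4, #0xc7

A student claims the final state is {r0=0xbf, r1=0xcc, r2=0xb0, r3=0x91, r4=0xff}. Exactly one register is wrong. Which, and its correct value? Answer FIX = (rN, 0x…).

0: ✓ CMP  NZCV=0010
1: · ADDLT
2: · MOVMI
3: · MOVVS
4: ✓ CMP  NZCV=0010
5: ✓ ADDHI  r0←0xbf
6: · MOVVS
7: ✓ CMP  NZCV=1000
8: ✓ SUBLS  r2←0xb0
9: · MOVVS
10: · MOVEQ

FIX = (r4, 0x13)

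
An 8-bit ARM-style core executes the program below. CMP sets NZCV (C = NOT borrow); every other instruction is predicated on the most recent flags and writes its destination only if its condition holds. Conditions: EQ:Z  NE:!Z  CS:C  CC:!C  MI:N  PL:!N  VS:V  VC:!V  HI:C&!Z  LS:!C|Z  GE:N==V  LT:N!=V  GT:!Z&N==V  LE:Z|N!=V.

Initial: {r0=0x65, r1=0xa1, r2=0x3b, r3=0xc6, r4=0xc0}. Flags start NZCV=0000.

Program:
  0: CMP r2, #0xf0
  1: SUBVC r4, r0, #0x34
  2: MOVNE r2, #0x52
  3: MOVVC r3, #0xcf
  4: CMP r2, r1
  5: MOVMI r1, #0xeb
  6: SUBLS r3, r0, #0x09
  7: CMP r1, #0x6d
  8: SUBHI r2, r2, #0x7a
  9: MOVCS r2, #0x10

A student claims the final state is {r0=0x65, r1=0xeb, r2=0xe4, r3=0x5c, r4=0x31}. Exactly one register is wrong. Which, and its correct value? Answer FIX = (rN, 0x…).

[0] flags=0000 → (cmp)
[1] flags=0000 VC?T → r4=0x31
[2] flags=0000 NE?T → r2=0x52
[3] flags=0000 VC?T → r3=0xcf
[4] flags=1001 → (cmp)
[5] flags=1001 MI?T → r1=0xeb
[6] flags=1001 LS?T → r3=0x5c
[7] flags=0011 → (cmp)
[8] flags=0011 HI?T → r2=0xd8
[9] flags=0011 CS?T → r2=0x10

FIX = (r2, 0x10)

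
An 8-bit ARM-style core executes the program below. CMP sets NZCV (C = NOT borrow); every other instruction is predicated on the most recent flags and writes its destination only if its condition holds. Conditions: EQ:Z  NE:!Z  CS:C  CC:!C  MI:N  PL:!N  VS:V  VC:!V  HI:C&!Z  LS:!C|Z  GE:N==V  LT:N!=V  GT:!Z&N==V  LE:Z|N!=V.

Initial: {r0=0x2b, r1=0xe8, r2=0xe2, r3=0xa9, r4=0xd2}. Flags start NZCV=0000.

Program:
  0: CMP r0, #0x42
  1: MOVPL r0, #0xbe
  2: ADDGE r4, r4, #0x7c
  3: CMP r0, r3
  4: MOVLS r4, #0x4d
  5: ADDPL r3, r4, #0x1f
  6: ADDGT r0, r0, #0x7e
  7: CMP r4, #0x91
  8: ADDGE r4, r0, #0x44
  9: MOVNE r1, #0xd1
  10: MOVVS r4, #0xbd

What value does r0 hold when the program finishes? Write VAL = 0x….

0: ✓ CMP  NZCV=1000
1: · MOVPL
2: · ADDGE
3: ✓ CMP  NZCV=1001
4: ✓ MOVLS  r4←0x4d
5: · ADDPL
6: ✓ ADDGT  r0←0xa9
7: ✓ CMP  NZCV=1001
8: ✓ ADDGE  r4←0xed
9: ✓ MOVNE  r1←0xd1
10: ✓ MOVVS  r4←0xbd

VAL = 0xa9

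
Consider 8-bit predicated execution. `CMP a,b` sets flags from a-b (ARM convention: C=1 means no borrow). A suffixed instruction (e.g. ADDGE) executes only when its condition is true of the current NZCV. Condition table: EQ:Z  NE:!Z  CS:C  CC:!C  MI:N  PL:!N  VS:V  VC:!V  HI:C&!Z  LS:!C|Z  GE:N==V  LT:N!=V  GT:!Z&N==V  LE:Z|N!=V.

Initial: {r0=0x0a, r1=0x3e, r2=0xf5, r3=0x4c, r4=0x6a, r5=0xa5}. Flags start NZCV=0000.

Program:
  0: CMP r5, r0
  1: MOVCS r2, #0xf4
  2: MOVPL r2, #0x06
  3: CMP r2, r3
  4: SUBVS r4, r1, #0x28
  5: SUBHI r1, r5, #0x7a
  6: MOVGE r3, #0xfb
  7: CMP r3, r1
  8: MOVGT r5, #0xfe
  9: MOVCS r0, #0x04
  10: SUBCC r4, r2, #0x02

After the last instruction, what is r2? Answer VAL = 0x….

0: ✓ CMP  NZCV=1010
1: ✓ MOVCS  r2←0xf4
2: · MOVPL
3: ✓ CMP  NZCV=1010
4: · SUBVS
5: ✓ SUBHI  r1←0x2b
6: · MOVGE
7: ✓ CMP  NZCV=0010
8: ✓ MOVGT  r5←0xfe
9: ✓ MOVCS  r0←0x04
10: · SUBCC

VAL = 0xf4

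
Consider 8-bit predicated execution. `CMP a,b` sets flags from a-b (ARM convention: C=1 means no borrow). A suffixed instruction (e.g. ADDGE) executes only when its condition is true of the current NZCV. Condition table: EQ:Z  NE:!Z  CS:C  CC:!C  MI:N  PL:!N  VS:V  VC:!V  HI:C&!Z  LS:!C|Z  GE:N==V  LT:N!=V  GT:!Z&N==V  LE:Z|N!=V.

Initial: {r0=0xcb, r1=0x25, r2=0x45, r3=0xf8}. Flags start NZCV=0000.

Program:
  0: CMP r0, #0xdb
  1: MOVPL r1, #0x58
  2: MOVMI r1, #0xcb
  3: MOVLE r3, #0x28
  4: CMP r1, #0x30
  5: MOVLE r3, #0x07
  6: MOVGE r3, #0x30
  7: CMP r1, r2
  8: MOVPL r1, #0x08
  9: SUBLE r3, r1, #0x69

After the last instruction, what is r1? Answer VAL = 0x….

VAL = 0xcb

0: ✓ CMP  NZCV=1000
1: · MOVPL
2: ✓ MOVMI  r1←0xcb
3: ✓ MOVLE  r3←0x28
4: ✓ CMP  NZCV=1010
5: ✓ MOVLE  r3←0x07
6: · MOVGE
7: ✓ CMP  NZCV=1010
8: · MOVPL
9: ✓ SUBLE  r3←0x62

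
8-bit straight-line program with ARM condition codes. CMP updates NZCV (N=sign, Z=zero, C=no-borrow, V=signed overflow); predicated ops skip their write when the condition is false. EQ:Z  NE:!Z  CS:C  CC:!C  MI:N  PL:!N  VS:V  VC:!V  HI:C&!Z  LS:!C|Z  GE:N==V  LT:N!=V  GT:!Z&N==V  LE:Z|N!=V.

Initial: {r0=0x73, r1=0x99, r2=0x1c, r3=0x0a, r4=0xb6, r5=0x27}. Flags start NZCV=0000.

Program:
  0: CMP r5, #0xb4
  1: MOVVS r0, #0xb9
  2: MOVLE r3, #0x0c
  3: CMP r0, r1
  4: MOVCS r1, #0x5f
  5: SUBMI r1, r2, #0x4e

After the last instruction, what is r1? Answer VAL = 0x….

0: ✓ CMP  NZCV=0000
1: · MOVVS
2: · MOVLE
3: ✓ CMP  NZCV=1001
4: · MOVCS
5: ✓ SUBMI  r1←0xce

VAL = 0xce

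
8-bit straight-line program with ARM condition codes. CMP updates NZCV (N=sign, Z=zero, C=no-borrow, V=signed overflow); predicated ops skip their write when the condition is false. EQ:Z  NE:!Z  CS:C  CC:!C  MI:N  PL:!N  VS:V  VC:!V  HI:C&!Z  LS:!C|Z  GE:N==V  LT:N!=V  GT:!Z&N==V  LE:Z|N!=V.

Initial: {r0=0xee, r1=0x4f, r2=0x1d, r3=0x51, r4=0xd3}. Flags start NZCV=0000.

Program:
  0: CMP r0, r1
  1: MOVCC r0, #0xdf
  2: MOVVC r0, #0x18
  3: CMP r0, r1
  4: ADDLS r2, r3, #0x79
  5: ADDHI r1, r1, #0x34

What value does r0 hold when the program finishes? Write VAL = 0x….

0: ✓ CMP  NZCV=1010
1: · MOVCC
2: ✓ MOVVC  r0←0x18
3: ✓ CMP  NZCV=1000
4: ✓ ADDLS  r2←0xca
5: · ADDHI

VAL = 0x18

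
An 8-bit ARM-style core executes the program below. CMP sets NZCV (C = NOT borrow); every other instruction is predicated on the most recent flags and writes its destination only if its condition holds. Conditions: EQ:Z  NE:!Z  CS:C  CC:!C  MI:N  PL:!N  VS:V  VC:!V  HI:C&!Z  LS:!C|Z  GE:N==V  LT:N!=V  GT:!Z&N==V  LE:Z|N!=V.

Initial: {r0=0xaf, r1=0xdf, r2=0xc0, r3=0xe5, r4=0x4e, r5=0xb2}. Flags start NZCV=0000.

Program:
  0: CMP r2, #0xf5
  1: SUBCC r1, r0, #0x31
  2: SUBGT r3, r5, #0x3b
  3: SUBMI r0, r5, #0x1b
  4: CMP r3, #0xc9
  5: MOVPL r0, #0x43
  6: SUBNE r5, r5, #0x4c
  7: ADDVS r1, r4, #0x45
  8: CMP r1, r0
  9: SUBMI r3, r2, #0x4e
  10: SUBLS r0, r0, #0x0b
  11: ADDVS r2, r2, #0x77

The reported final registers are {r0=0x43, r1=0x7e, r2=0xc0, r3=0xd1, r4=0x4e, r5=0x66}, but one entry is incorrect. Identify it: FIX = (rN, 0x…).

FIX = (r3, 0xe5)

0: ✓ CMP  NZCV=1000
1: ✓ SUBCC  r1←0x7e
2: · SUBGT
3: ✓ SUBMI  r0←0x97
4: ✓ CMP  NZCV=0010
5: ✓ MOVPL  r0←0x43
6: ✓ SUBNE  r5←0x66
7: · ADDVS
8: ✓ CMP  NZCV=0010
9: · SUBMI
10: · SUBLS
11: · ADDVS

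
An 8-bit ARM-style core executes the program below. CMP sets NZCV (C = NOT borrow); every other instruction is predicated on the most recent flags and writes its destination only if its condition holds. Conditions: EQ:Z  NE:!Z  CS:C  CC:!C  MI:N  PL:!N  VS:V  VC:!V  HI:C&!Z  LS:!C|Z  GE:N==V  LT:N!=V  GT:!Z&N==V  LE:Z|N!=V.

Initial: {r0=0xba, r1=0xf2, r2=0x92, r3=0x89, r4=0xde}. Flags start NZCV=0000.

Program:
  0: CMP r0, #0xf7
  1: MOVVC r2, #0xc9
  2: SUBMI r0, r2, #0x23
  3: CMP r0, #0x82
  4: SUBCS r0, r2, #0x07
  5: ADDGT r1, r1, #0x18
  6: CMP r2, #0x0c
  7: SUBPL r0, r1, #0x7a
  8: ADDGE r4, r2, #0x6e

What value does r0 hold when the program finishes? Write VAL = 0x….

VAL = 0xc2

[0] flags=1000 → (cmp)
[1] flags=1000 VC?T → r2=0xc9
[2] flags=1000 MI?T → r0=0xa6
[3] flags=0010 → (cmp)
[4] flags=0010 CS?T → r0=0xc2
[5] flags=0010 GT?T → r1=0x0a
[6] flags=1010 → (cmp)
[7] flags=1010 PL?F → skip
[8] flags=1010 GE?F → skip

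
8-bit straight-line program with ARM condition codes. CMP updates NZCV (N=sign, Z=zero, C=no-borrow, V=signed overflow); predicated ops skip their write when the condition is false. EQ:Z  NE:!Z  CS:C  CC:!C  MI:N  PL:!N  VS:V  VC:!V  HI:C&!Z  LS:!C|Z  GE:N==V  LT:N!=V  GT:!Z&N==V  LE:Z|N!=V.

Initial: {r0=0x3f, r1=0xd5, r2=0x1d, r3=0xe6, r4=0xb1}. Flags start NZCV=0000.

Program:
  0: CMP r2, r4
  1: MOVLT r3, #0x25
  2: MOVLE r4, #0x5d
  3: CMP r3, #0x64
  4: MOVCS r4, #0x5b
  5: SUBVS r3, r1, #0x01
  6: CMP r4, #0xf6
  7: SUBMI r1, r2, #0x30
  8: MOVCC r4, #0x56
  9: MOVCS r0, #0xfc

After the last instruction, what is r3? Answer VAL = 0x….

0: ✓ CMP  NZCV=0000
1: · MOVLT
2: · MOVLE
3: ✓ CMP  NZCV=1010
4: ✓ MOVCS  r4←0x5b
5: · SUBVS
6: ✓ CMP  NZCV=0000
7: · SUBMI
8: ✓ MOVCC  r4←0x56
9: · MOVCS

VAL = 0xe6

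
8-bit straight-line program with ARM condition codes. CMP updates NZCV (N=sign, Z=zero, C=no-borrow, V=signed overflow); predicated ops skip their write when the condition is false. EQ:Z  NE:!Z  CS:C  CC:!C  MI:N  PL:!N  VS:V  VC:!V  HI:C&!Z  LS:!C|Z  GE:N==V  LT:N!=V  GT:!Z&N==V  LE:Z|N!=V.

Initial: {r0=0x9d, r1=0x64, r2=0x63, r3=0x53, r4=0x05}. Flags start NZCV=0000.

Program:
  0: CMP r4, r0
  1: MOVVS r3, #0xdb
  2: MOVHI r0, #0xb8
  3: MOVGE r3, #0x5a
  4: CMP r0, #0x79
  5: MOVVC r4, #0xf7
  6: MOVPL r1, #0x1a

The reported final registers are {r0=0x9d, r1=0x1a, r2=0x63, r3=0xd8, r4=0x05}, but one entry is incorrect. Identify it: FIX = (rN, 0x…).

[0] flags=0000 → (cmp)
[1] flags=0000 VS?F → skip
[2] flags=0000 HI?F → skip
[3] flags=0000 GE?T → r3=0x5a
[4] flags=0011 → (cmp)
[5] flags=0011 VC?F → skip
[6] flags=0011 PL?T → r1=0x1a

FIX = (r3, 0x5a)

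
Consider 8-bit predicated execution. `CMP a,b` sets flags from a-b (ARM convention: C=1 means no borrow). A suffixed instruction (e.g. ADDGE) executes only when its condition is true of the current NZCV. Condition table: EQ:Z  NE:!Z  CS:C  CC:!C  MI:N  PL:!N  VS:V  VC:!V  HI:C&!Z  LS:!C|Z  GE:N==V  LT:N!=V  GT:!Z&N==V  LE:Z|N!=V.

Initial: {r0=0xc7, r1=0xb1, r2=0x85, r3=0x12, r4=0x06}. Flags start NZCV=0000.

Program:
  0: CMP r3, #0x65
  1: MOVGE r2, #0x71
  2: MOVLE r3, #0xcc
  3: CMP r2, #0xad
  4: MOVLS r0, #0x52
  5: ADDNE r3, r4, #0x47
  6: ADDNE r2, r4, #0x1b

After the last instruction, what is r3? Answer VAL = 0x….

VAL = 0x4d

0: ✓ CMP  NZCV=1000
1: · MOVGE
2: ✓ MOVLE  r3←0xcc
3: ✓ CMP  NZCV=1000
4: ✓ MOVLS  r0←0x52
5: ✓ ADDNE  r3←0x4d
6: ✓ ADDNE  r2←0x21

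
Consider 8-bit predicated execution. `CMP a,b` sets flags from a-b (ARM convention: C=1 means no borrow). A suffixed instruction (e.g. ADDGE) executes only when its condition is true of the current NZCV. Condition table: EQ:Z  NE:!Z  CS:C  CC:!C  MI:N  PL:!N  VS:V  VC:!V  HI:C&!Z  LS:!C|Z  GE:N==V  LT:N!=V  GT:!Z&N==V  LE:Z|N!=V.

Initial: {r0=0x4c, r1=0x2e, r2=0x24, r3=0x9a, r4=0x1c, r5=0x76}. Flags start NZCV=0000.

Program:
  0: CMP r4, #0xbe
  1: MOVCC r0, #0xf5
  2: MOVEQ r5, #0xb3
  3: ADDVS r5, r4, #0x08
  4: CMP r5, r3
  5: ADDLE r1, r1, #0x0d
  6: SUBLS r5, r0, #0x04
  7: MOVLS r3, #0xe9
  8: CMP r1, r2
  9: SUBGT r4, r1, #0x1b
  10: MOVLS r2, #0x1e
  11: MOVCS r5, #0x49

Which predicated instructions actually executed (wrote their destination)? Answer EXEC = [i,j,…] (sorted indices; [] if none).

0: ✓ CMP  NZCV=0000
1: ✓ MOVCC  r0←0xf5
2: · MOVEQ
3: · ADDVS
4: ✓ CMP  NZCV=1001
5: · ADDLE
6: ✓ SUBLS  r5←0xf1
7: ✓ MOVLS  r3←0xe9
8: ✓ CMP  NZCV=0010
9: ✓ SUBGT  r4←0x13
10: · MOVLS
11: ✓ MOVCS  r5←0x49

EXEC = [1,6,7,9,11]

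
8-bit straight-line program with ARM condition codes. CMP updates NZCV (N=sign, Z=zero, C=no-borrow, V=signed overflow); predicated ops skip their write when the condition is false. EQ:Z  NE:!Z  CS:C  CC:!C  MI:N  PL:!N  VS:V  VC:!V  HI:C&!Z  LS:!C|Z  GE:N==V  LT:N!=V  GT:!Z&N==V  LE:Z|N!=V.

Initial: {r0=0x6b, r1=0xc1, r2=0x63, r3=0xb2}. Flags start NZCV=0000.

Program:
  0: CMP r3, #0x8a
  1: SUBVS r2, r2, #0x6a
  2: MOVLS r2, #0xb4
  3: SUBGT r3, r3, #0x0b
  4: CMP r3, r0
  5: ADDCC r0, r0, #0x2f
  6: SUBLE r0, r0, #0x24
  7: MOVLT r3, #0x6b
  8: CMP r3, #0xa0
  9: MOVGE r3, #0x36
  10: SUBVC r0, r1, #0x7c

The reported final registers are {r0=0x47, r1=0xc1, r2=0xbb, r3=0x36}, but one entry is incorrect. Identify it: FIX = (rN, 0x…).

FIX = (r2, 0x63)

0: ✓ CMP  NZCV=0010
1: · SUBVS
2: · MOVLS
3: ✓ SUBGT  r3←0xa7
4: ✓ CMP  NZCV=0011
5: · ADDCC
6: ✓ SUBLE  r0←0x47
7: ✓ MOVLT  r3←0x6b
8: ✓ CMP  NZCV=1001
9: ✓ MOVGE  r3←0x36
10: · SUBVC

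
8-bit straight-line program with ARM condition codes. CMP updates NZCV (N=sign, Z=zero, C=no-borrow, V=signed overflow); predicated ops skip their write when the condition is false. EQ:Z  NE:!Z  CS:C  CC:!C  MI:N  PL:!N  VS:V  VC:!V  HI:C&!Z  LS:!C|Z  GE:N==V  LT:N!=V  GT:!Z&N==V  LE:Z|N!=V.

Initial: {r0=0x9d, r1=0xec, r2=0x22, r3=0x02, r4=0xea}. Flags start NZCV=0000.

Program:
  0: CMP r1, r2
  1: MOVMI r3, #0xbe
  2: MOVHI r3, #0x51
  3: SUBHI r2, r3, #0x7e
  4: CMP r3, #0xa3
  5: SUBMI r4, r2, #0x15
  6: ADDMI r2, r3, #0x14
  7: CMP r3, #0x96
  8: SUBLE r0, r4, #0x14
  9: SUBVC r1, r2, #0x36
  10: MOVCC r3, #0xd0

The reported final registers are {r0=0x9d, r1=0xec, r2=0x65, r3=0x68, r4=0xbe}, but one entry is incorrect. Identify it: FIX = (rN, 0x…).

0: ✓ CMP  NZCV=1010
1: ✓ MOVMI  r3←0xbe
2: ✓ MOVHI  r3←0x51
3: ✓ SUBHI  r2←0xd3
4: ✓ CMP  NZCV=1001
5: ✓ SUBMI  r4←0xbe
6: ✓ ADDMI  r2←0x65
7: ✓ CMP  NZCV=1001
8: · SUBLE
9: · SUBVC
10: ✓ MOVCC  r3←0xd0

FIX = (r3, 0xd0)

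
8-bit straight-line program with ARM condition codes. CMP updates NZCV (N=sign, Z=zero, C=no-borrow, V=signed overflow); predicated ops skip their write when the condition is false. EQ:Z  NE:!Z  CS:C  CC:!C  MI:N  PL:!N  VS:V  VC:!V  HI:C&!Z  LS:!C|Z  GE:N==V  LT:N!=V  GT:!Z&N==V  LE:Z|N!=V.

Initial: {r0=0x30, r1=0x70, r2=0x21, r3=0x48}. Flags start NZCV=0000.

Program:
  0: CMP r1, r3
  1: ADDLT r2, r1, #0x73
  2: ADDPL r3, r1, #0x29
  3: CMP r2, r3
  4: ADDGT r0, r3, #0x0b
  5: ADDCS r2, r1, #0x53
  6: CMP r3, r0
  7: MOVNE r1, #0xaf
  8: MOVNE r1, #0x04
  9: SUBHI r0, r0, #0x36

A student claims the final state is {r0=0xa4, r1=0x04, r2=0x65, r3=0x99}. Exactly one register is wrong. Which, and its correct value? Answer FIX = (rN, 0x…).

0: ✓ CMP  NZCV=0010
1: · ADDLT
2: ✓ ADDPL  r3←0x99
3: ✓ CMP  NZCV=1001
4: ✓ ADDGT  r0←0xa4
5: · ADDCS
6: ✓ CMP  NZCV=1000
7: ✓ MOVNE  r1←0xaf
8: ✓ MOVNE  r1←0x04
9: · SUBHI

FIX = (r2, 0x21)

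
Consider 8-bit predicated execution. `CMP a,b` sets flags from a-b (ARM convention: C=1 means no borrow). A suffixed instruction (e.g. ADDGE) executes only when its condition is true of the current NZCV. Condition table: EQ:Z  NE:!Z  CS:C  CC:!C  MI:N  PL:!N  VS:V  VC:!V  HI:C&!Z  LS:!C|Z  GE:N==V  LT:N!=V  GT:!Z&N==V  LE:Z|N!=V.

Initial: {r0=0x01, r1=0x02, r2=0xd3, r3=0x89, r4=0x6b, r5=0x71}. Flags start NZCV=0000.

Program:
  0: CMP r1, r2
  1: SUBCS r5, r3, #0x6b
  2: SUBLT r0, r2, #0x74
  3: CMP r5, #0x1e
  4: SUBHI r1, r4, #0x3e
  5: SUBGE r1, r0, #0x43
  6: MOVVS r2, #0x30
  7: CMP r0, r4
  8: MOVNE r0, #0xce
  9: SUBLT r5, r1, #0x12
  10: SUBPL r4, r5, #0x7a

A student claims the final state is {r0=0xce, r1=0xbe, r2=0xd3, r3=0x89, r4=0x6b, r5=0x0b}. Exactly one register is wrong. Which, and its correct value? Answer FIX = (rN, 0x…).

0: ✓ CMP  NZCV=0000
1: · SUBCS
2: · SUBLT
3: ✓ CMP  NZCV=0010
4: ✓ SUBHI  r1←0x2d
5: ✓ SUBGE  r1←0xbe
6: · MOVVS
7: ✓ CMP  NZCV=1000
8: ✓ MOVNE  r0←0xce
9: ✓ SUBLT  r5←0xac
10: · SUBPL

FIX = (r5, 0xac)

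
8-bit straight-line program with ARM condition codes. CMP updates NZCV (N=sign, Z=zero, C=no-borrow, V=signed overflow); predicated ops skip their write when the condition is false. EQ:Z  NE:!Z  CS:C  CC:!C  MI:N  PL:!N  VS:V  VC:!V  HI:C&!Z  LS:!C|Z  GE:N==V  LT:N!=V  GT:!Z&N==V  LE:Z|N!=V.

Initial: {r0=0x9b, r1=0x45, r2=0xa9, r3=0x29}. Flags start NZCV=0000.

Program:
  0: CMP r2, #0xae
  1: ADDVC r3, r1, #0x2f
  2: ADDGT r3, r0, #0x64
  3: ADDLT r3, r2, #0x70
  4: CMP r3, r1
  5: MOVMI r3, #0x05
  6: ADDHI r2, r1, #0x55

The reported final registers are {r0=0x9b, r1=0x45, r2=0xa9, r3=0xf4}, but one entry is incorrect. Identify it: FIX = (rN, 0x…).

[0] flags=1000 → (cmp)
[1] flags=1000 VC?T → r3=0x74
[2] flags=1000 GT?F → skip
[3] flags=1000 LT?T → r3=0x19
[4] flags=1000 → (cmp)
[5] flags=1000 MI?T → r3=0x05
[6] flags=1000 HI?F → skip

FIX = (r3, 0x05)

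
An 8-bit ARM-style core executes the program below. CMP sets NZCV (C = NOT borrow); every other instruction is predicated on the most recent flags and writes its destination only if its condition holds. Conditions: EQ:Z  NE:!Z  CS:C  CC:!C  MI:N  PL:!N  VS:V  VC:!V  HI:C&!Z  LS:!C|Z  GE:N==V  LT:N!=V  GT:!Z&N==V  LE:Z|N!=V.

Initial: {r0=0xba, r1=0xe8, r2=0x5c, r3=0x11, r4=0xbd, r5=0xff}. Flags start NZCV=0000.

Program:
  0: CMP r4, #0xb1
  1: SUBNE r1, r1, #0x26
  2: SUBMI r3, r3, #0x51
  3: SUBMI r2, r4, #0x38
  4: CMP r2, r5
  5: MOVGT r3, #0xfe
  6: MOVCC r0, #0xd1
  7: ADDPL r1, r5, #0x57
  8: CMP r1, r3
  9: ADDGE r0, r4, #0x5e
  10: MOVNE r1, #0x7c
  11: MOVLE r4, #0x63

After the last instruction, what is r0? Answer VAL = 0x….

VAL = 0x1b

[0] flags=0010 → (cmp)
[1] flags=0010 NE?T → r1=0xc2
[2] flags=0010 MI?F → skip
[3] flags=0010 MI?F → skip
[4] flags=0000 → (cmp)
[5] flags=0000 GT?T → r3=0xfe
[6] flags=0000 CC?T → r0=0xd1
[7] flags=0000 PL?T → r1=0x56
[8] flags=0000 → (cmp)
[9] flags=0000 GE?T → r0=0x1b
[10] flags=0000 NE?T → r1=0x7c
[11] flags=0000 LE?F → skip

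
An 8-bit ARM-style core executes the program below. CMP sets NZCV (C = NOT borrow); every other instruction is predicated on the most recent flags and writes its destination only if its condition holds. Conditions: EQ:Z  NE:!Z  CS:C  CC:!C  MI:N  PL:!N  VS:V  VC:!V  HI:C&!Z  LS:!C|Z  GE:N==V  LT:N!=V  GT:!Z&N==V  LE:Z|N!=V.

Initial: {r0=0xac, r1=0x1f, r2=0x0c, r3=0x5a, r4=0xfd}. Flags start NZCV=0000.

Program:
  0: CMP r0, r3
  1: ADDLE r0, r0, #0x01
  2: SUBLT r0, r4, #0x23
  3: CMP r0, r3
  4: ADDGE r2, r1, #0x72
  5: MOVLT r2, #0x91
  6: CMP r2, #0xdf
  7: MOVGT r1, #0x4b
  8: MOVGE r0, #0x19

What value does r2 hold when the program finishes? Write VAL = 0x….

VAL = 0x91

[0] flags=0011 → (cmp)
[1] flags=0011 LE?T → r0=0xad
[2] flags=0011 LT?T → r0=0xda
[3] flags=1010 → (cmp)
[4] flags=1010 GE?F → skip
[5] flags=1010 LT?T → r2=0x91
[6] flags=1000 → (cmp)
[7] flags=1000 GT?F → skip
[8] flags=1000 GE?F → skip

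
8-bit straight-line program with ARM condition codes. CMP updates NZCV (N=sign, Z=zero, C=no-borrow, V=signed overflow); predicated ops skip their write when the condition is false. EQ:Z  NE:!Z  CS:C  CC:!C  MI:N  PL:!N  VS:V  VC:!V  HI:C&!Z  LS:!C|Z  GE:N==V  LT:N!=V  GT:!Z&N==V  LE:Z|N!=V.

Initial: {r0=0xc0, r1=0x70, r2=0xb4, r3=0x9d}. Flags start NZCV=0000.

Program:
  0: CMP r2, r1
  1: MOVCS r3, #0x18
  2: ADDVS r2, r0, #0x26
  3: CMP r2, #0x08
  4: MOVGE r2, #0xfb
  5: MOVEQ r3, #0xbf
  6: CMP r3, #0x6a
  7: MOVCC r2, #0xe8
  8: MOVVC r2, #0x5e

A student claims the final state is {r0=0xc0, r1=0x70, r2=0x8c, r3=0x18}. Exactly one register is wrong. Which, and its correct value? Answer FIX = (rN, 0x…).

[0] flags=0011 → (cmp)
[1] flags=0011 CS?T → r3=0x18
[2] flags=0011 VS?T → r2=0xe6
[3] flags=1010 → (cmp)
[4] flags=1010 GE?F → skip
[5] flags=1010 EQ?F → skip
[6] flags=1000 → (cmp)
[7] flags=1000 CC?T → r2=0xe8
[8] flags=1000 VC?T → r2=0x5e

FIX = (r2, 0x5e)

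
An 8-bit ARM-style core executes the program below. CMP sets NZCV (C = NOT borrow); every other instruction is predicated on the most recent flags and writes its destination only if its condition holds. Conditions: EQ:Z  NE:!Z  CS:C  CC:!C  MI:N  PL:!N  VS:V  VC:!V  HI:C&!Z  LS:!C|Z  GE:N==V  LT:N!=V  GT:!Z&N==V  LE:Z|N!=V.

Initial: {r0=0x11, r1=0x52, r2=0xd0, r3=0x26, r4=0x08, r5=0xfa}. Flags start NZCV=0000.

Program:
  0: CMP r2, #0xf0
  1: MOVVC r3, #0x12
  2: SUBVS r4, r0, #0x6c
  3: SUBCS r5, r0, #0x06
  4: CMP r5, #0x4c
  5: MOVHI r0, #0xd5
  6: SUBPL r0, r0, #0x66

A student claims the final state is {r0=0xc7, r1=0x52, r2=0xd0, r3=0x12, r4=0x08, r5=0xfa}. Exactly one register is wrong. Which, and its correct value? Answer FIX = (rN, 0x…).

0: ✓ CMP  NZCV=1000
1: ✓ MOVVC  r3←0x12
2: · SUBVS
3: · SUBCS
4: ✓ CMP  NZCV=1010
5: ✓ MOVHI  r0←0xd5
6: · SUBPL

FIX = (r0, 0xd5)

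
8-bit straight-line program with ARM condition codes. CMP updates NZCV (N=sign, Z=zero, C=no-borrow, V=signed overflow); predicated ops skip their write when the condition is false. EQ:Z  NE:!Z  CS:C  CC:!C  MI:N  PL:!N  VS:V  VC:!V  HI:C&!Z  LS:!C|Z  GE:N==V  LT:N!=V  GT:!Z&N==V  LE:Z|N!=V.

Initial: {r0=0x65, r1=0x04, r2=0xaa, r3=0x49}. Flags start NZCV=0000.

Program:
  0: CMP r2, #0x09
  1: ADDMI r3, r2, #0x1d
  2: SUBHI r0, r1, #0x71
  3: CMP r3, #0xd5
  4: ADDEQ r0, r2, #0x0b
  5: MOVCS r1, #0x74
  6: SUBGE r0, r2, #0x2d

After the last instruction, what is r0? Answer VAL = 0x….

VAL = 0x93

[0] flags=1010 → (cmp)
[1] flags=1010 MI?T → r3=0xc7
[2] flags=1010 HI?T → r0=0x93
[3] flags=1000 → (cmp)
[4] flags=1000 EQ?F → skip
[5] flags=1000 CS?F → skip
[6] flags=1000 GE?F → skip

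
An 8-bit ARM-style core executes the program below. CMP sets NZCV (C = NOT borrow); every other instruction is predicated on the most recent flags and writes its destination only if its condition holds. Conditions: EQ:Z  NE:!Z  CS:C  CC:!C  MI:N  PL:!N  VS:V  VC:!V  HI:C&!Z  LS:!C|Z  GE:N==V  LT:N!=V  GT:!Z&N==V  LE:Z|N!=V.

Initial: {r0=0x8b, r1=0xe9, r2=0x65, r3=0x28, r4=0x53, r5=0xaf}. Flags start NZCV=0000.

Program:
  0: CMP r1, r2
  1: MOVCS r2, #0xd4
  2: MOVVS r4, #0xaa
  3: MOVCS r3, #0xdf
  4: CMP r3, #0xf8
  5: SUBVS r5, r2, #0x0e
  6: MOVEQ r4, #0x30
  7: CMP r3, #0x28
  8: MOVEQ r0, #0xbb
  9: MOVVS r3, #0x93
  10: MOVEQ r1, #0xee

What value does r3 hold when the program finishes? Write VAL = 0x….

VAL = 0xdf

[0] flags=1010 → (cmp)
[1] flags=1010 CS?T → r2=0xd4
[2] flags=1010 VS?F → skip
[3] flags=1010 CS?T → r3=0xdf
[4] flags=1000 → (cmp)
[5] flags=1000 VS?F → skip
[6] flags=1000 EQ?F → skip
[7] flags=1010 → (cmp)
[8] flags=1010 EQ?F → skip
[9] flags=1010 VS?F → skip
[10] flags=1010 EQ?F → skip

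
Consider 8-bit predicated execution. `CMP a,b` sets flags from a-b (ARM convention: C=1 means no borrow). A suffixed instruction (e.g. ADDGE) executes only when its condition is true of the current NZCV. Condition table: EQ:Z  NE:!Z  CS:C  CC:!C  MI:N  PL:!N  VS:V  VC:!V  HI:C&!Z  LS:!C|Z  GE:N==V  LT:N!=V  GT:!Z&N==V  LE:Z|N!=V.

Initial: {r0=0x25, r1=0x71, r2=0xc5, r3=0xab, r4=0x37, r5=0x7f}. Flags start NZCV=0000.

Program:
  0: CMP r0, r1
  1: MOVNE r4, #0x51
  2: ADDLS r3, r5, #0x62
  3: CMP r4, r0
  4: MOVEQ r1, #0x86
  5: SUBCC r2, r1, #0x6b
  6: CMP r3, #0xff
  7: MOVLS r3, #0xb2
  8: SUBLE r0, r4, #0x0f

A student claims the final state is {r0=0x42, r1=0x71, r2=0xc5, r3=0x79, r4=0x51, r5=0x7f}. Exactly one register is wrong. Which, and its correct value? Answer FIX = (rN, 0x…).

0: ✓ CMP  NZCV=1000
1: ✓ MOVNE  r4←0x51
2: ✓ ADDLS  r3←0xe1
3: ✓ CMP  NZCV=0010
4: · MOVEQ
5: · SUBCC
6: ✓ CMP  NZCV=1000
7: ✓ MOVLS  r3←0xb2
8: ✓ SUBLE  r0←0x42

FIX = (r3, 0xb2)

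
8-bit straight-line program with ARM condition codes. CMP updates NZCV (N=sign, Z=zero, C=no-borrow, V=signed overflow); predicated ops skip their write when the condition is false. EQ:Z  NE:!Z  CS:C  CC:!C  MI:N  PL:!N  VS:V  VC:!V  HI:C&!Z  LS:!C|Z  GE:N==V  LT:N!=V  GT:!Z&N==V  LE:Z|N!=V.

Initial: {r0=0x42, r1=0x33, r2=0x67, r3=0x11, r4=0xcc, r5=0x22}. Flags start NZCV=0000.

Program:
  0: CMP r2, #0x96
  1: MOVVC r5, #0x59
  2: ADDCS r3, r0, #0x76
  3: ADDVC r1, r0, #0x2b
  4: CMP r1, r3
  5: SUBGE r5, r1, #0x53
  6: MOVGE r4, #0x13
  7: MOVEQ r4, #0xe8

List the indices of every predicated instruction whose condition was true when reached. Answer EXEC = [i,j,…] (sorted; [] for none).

[0] flags=1001 → (cmp)
[1] flags=1001 VC?F → skip
[2] flags=1001 CS?F → skip
[3] flags=1001 VC?F → skip
[4] flags=0010 → (cmp)
[5] flags=0010 GE?T → r5=0xe0
[6] flags=0010 GE?T → r4=0x13
[7] flags=0010 EQ?F → skip

EXEC = [5,6]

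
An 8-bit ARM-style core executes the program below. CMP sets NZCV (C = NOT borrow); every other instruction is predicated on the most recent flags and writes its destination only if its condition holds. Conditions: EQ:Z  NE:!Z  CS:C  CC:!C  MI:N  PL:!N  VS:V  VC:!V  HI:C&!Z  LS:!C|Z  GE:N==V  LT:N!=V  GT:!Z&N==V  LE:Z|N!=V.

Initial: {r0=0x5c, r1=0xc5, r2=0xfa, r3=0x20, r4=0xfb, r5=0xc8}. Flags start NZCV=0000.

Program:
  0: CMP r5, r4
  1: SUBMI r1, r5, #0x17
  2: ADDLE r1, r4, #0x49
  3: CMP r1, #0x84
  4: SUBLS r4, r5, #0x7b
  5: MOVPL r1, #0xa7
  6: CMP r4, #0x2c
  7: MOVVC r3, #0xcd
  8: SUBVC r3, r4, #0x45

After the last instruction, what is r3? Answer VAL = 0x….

VAL = 0x08

[0] flags=1000 → (cmp)
[1] flags=1000 MI?T → r1=0xb1
[2] flags=1000 LE?T → r1=0x44
[3] flags=1001 → (cmp)
[4] flags=1001 LS?T → r4=0x4d
[5] flags=1001 PL?F → skip
[6] flags=0010 → (cmp)
[7] flags=0010 VC?T → r3=0xcd
[8] flags=0010 VC?T → r3=0x08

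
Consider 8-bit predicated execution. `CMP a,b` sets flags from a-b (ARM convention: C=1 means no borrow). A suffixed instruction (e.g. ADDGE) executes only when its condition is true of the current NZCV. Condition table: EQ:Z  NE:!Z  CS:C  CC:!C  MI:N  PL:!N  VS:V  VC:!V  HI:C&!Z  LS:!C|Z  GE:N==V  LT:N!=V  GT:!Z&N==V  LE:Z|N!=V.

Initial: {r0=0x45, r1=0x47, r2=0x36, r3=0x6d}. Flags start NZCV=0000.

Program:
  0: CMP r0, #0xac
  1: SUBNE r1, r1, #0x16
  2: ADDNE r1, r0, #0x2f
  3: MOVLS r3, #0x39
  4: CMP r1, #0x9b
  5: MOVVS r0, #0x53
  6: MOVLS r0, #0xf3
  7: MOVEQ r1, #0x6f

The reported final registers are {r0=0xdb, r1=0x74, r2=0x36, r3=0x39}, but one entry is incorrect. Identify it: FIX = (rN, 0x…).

FIX = (r0, 0xf3)

[0] flags=1001 → (cmp)
[1] flags=1001 NE?T → r1=0x31
[2] flags=1001 NE?T → r1=0x74
[3] flags=1001 LS?T → r3=0x39
[4] flags=1001 → (cmp)
[5] flags=1001 VS?T → r0=0x53
[6] flags=1001 LS?T → r0=0xf3
[7] flags=1001 EQ?F → skip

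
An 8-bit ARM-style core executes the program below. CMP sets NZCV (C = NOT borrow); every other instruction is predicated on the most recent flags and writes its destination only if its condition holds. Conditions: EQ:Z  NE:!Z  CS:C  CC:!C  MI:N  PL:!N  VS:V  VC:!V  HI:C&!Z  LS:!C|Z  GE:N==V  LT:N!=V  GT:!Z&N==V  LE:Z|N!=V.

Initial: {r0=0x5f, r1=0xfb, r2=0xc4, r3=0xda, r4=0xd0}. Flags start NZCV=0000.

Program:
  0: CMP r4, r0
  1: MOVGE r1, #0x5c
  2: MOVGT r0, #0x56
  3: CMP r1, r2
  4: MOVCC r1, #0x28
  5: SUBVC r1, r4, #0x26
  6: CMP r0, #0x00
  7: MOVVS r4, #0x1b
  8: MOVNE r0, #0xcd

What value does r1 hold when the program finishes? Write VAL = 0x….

VAL = 0xaa

[0] flags=0011 → (cmp)
[1] flags=0011 GE?F → skip
[2] flags=0011 GT?F → skip
[3] flags=0010 → (cmp)
[4] flags=0010 CC?F → skip
[5] flags=0010 VC?T → r1=0xaa
[6] flags=0010 → (cmp)
[7] flags=0010 VS?F → skip
[8] flags=0010 NE?T → r0=0xcd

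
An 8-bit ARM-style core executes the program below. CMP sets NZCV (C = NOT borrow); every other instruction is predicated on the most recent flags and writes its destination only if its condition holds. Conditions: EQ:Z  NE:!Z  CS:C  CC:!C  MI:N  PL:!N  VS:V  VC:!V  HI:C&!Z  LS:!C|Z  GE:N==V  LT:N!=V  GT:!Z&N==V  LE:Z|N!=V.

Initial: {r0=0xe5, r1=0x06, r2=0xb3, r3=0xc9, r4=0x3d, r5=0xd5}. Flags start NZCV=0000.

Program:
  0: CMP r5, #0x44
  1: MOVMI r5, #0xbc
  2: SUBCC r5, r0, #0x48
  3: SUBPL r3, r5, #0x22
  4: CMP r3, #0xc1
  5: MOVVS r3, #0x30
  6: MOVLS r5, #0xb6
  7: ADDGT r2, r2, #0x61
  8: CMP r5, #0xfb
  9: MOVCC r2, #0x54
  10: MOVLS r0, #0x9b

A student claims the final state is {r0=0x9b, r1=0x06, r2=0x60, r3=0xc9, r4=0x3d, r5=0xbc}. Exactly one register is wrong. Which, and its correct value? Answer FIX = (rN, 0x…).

0: ✓ CMP  NZCV=1010
1: ✓ MOVMI  r5←0xbc
2: · SUBCC
3: · SUBPL
4: ✓ CMP  NZCV=0010
5: · MOVVS
6: · MOVLS
7: ✓ ADDGT  r2←0x14
8: ✓ CMP  NZCV=1000
9: ✓ MOVCC  r2←0x54
10: ✓ MOVLS  r0←0x9b

FIX = (r2, 0x54)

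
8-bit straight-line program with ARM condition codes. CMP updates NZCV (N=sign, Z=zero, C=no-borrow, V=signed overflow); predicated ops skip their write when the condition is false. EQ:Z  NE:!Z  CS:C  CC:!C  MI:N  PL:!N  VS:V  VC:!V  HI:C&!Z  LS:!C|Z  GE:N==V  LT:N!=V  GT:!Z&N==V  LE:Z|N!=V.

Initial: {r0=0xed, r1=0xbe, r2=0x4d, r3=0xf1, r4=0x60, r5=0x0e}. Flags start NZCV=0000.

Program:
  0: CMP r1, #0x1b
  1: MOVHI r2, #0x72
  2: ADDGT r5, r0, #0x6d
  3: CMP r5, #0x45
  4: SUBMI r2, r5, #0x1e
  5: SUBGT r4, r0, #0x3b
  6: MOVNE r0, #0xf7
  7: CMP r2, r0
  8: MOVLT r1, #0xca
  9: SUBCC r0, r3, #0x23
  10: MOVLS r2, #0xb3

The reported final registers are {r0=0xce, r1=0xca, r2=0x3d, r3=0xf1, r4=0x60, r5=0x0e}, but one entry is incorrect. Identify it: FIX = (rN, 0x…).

0: ✓ CMP  NZCV=1010
1: ✓ MOVHI  r2←0x72
2: · ADDGT
3: ✓ CMP  NZCV=1000
4: ✓ SUBMI  r2←0xf0
5: · SUBGT
6: ✓ MOVNE  r0←0xf7
7: ✓ CMP  NZCV=1000
8: ✓ MOVLT  r1←0xca
9: ✓ SUBCC  r0←0xce
10: ✓ MOVLS  r2←0xb3

FIX = (r2, 0xb3)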